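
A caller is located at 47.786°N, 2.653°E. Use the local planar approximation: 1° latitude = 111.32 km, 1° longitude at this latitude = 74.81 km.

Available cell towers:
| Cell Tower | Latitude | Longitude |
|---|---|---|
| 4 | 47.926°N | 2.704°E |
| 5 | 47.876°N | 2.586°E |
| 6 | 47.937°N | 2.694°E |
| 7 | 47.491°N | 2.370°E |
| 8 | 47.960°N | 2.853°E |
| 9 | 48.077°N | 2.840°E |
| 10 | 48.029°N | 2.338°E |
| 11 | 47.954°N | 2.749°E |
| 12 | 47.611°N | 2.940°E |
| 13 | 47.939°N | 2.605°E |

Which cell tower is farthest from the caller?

Distances from 47.786°N, 2.653°E:
4: 16.045 km
5: 11.203 km
6: 17.087 km
7: 39.072 km
8: 24.475 km
9: 35.286 km
10: 35.876 km
11: 20.033 km
12: 28.991 km
13: 17.406 km
Maximum: 7 at 39.072 km.

7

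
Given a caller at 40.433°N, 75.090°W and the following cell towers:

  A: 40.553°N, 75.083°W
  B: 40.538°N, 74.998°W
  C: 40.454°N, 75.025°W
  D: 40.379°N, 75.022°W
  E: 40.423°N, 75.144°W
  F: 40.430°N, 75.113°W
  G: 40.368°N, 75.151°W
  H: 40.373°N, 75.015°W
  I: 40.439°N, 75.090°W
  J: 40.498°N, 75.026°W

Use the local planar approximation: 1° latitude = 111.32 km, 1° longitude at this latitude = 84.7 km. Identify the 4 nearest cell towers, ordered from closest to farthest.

Distances from 40.433°N, 75.090°W:
A: 13.372 km
B: 14.048 km
C: 5.981 km
D: 8.325 km
E: 4.707 km
F: 1.977 km
G: 8.891 km
H: 9.218 km
I: 0.668 km
J: 9.041 km
Sorted: I (0.668 km) < F (1.977 km) < E (4.707 km) < C (5.981 km) < D (8.325 km) < G (8.891 km) < …

I, F, E, C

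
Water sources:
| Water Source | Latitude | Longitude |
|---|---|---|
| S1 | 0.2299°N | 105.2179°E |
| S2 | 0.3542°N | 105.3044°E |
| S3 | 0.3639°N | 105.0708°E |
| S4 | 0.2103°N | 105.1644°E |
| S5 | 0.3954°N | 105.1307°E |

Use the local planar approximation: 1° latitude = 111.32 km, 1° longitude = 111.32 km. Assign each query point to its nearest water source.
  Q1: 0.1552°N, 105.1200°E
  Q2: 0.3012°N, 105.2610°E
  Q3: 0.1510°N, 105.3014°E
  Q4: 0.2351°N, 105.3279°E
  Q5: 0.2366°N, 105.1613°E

Q1→S4; Q2→S2; Q3→S1; Q4→S1; Q5→S4

Q1 at 0.1552°N, 105.1200°E:
  S1: √((0.0747·111.32)² + (0.0979·111.32)²) = √(69.149270 + 118.771374) = 13.7084 km
  S2: √((0.1990·111.32)² + (0.1844·111.32)²) = √(490.741231 + 421.374479) = 30.2013 km
  S3: √((0.2087·111.32)² + (-0.0492·111.32)²) = √(539.748313 + 29.996916) = 23.8693 km
  S4: √((0.0551·111.32)² + (0.0444·111.32)²) = √(37.622668 + 24.429374) = 7.8773 km
  S5: √((0.2402·111.32)² + (0.0107·111.32)²) = √(714.977544 + 1.418776) = 26.7656 km
  → nearest: S4 (7.8773 km)
Q2 at 0.3012°N, 105.2610°E:
  S1: √((-0.0713·111.32)² + (-0.0431·111.32)²) = √(62.997810 + 23.019768) = 9.2746 km
  S2: √((0.0530·111.32)² + (0.0434·111.32)²) = √(34.809528 + 23.341344) = 7.6257 km
  S3: √((0.0627·111.32)² + (-0.1902·111.32)²) = √(48.717105 + 448.298639) = 22.2938 km
  S4: √((-0.0909·111.32)² + (-0.0966·111.32)²) = √(102.393918 + 115.638020) = 14.7659 km
  S5: √((0.0942·111.32)² + (-0.1303·111.32)²) = √(109.963410 + 210.394909) = 17.8986 km
  → nearest: S2 (7.6257 km)
Q3 at 0.1510°N, 105.3014°E:
  S1: √((0.0789·111.32)² + (-0.0835·111.32)²) = √(77.143689 + 86.401115) = 12.7885 km
  S2: √((0.2032·111.32)² + (0.0030·111.32)²) = √(511.674534 + 0.111529) = 22.6227 km
  S3: √((0.2129·111.32)² + (-0.2306·111.32)²) = √(561.691327 + 658.969025) = 34.9380 km
  S4: √((0.0593·111.32)² + (-0.1370·111.32)²) = √(43.576845 + 232.588121) = 16.6182 km
  S5: √((0.2444·111.32)² + (-0.1707·111.32)²) = √(740.199519 + 361.088317) = 33.1857 km
  → nearest: S1 (12.7885 km)
Q4 at 0.2351°N, 105.3279°E:
  S1: √((-0.0052·111.32)² + (-0.1100·111.32)²) = √(0.335084 + 149.944923) = 12.2589 km
  S2: √((0.1191·111.32)² + (-0.0235·111.32)²) = √(175.780185 + 6.843561) = 13.5138 km
  S3: √((0.1288·111.32)² + (-0.2571·111.32)²) = √(205.578703 + 819.125693) = 32.0110 km
  S4: √((-0.0248·111.32)² + (-0.1635·111.32)²) = √(7.621663 + 331.269849) = 18.4090 km
  S5: √((0.1603·111.32)² + (-0.1972·111.32)²) = √(318.429606 + 481.903651) = 28.2902 km
  → nearest: S1 (12.2589 km)
Q5 at 0.2366°N, 105.1613°E:
  S1: √((-0.0067·111.32)² + (0.0566·111.32)²) = √(0.556283 + 39.698972) = 6.3447 km
  S2: √((0.1176·111.32)² + (0.1431·111.32)²) = √(171.380355 + 253.761459) = 20.6190 km
  S3: √((0.1273·111.32)² + (-0.0905·111.32)²) = √(200.818261 + 101.494744) = 17.3872 km
  S4: √((-0.0263·111.32)² + (0.0031·111.32)²) = √(8.571521 + 0.119088) = 2.9480 km
  S5: √((0.1588·111.32)² + (-0.0306·111.32)²) = √(312.498107 + 11.603506) = 18.0028 km
  → nearest: S4 (2.9480 km)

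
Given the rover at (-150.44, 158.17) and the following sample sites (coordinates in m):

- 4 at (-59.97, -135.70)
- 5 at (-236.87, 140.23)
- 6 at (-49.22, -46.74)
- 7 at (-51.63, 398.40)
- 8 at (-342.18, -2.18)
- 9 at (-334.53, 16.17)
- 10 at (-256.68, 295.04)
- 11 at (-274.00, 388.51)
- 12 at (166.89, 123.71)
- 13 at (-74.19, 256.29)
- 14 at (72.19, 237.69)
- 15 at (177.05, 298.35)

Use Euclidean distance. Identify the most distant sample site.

Distances from (-150.44, 158.17):
4: √((90.47)² + (-293.87)²) = √(8184.8209 + 86359.5769) = 307.48 m
5: √((-86.43)² + (-17.94)²) = √(7470.1449 + 321.8436) = 88.27 m
6: √((101.22)² + (-204.91)²) = √(10245.4884 + 41988.1081) = 228.55 m
7: √((98.81)² + (240.23)²) = √(9763.4161 + 57710.4529) = 259.76 m
8: √((-191.74)² + (-160.35)²) = √(36764.2276 + 25712.1225) = 249.95 m
9: √((-184.09)² + (-142.00)²) = √(33889.1281 + 20164.0000) = 232.49 m
10: √((-106.24)² + (136.87)²) = √(11286.9376 + 18733.3969) = 173.26 m
11: √((-123.56)² + (230.34)²) = √(15267.0736 + 53056.5156) = 261.39 m
12: √((317.33)² + (-34.46)²) = √(100698.3289 + 1187.4916) = 319.20 m
13: √((76.25)² + (98.12)²) = √(5814.0625 + 9627.5344) = 124.26 m
14: √((222.63)² + (79.52)²) = √(49564.1169 + 6323.4304) = 236.41 m
15: √((327.49)² + (140.18)²) = √(107249.7001 + 19650.4324) = 356.23 m
Maximum: 15 at 356.23 m.

15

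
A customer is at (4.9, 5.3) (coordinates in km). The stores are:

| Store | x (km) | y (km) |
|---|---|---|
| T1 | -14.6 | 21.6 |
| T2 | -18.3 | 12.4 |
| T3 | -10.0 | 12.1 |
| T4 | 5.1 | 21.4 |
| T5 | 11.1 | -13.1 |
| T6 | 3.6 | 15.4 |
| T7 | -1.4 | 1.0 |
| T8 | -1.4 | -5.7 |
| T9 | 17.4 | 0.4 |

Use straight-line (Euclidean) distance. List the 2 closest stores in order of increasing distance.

Distances from (4.9, 5.3):
T1: √((-19.5)² + (16.3)²) = √(380.250 + 265.690) = 25.4 km
T2: √((-23.2)² + (7.1)²) = √(538.240 + 50.410) = 24.3 km
T3: √((-14.9)² + (6.8)²) = √(222.010 + 46.240) = 16.4 km
T4: √((0.2)² + (16.1)²) = √(0.040 + 259.210) = 16.1 km
T5: √((6.2)² + (-18.4)²) = √(38.440 + 338.560) = 19.4 km
T6: √((-1.3)² + (10.1)²) = √(1.690 + 102.010) = 10.2 km
T7: √((-6.3)² + (-4.3)²) = √(39.690 + 18.490) = 7.6 km
T8: √((-6.3)² + (-11.0)²) = √(39.690 + 121.000) = 12.7 km
T9: √((12.5)² + (-4.9)²) = √(156.250 + 24.010) = 13.4 km
Sorted: T7 (7.6 km) < T6 (10.2 km) < T8 (12.7 km) < T9 (13.4 km) < …

T7, T6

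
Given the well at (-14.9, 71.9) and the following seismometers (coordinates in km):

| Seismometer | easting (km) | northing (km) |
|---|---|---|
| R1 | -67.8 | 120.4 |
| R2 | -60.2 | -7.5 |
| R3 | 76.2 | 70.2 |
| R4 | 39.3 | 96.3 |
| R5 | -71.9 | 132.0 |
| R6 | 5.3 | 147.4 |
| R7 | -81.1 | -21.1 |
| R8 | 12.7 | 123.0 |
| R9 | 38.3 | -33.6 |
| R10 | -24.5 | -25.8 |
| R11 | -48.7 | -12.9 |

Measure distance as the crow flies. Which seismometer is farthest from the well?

Distances from (-14.9, 71.9):
R1: √((-52.9)² + (48.5)²) = √(2798.410 + 2352.250) = 71.8 km
R2: √((-45.3)² + (-79.4)²) = √(2052.090 + 6304.360) = 91.4 km
R3: √((91.1)² + (-1.7)²) = √(8299.210 + 2.890) = 91.1 km
R4: √((54.2)² + (24.4)²) = √(2937.640 + 595.360) = 59.4 km
R5: √((-57.0)² + (60.1)²) = √(3249.000 + 3612.010) = 82.8 km
R6: √((20.2)² + (75.5)²) = √(408.040 + 5700.250) = 78.2 km
R7: √((-66.2)² + (-93.0)²) = √(4382.440 + 8649.000) = 114.2 km
R8: √((27.6)² + (51.1)²) = √(761.760 + 2611.210) = 58.1 km
R9: √((53.2)² + (-105.5)²) = √(2830.240 + 11130.250) = 118.2 km
R10: √((-9.6)² + (-97.7)²) = √(92.160 + 9545.290) = 98.2 km
R11: √((-33.8)² + (-84.8)²) = √(1142.440 + 7191.040) = 91.3 km
Maximum: R9 at 118.2 km.

R9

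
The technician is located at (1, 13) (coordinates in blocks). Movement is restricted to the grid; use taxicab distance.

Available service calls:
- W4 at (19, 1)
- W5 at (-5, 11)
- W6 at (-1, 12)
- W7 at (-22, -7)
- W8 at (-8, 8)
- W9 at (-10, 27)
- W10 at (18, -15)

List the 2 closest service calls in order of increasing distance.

W6, W5

Distances from (1, 13):
W4: 30 blocks
W5: 8 blocks
W6: 3 blocks
W7: 43 blocks
W8: 14 blocks
W9: 25 blocks
W10: 45 blocks
Sorted: W6 (3 blocks) < W5 (8 blocks) < W8 (14 blocks) < W9 (25 blocks) < …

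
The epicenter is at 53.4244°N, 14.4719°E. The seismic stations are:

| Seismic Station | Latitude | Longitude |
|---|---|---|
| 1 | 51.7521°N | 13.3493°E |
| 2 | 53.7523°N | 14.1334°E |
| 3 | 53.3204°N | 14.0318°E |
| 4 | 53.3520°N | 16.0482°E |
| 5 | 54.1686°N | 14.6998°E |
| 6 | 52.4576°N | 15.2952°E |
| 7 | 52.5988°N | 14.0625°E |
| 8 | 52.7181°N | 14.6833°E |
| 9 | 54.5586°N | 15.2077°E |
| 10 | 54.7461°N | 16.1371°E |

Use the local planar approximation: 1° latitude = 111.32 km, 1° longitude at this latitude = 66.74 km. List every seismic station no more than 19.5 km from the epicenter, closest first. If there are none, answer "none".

none

Distances from 53.4244°N, 14.4719°E:
1: 200.6715 km
2: 42.9274 km
3: 31.5716 km
4: 105.5105 km
5: 84.2290 km
6: 120.8393 km
7: 95.8814 km
8: 79.8812 km
9: 135.4729 km
10: 184.3877 km
Threshold 19.5 km: none within range.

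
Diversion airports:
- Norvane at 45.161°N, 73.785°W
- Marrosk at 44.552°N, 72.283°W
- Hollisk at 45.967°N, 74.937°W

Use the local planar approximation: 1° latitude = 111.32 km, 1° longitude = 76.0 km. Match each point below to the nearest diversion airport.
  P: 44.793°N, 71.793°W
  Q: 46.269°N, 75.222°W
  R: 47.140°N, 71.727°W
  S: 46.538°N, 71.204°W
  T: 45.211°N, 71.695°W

P at 44.793°N, 71.793°W:
  Norvane: √((0.368·111.32)² + (-1.992·76.0)²) = √(1678.19349 + 22919.53766) = 156.837 km
  Marrosk: √((-0.241·111.32)² + (-0.490·76.0)²) = √(719.74802 + 1386.81760) = 45.897 km
  Hollisk: √((1.174·111.32)² + (-3.144·76.0)²) = √(17079.79246 + 57094.23514) = 272.349 km
  → nearest: Marrosk (45.897 km)
Q at 46.269°N, 75.222°W:
  Norvane: √((-1.108·111.32)² + (1.437·76.0)²) = √(15213.38711 + 11927.26094) = 164.744 km
  Marrosk: √((-1.717·111.32)² + (2.939·76.0)²) = √(36533.13870 + 49891.47650) = 293.981 km
  Hollisk: √((-0.302·111.32)² + (0.285·76.0)²) = √(1130.21296 + 469.15560) = 39.992 km
  → nearest: Hollisk (39.992 km)
R at 47.140°N, 71.727°W:
  Norvane: √((-1.979·111.32)² + (-2.058·76.0)²) = √(48533.09457 + 24463.46246) = 270.179 km
  Marrosk: √((-2.588·111.32)² + (-0.556·76.0)²) = √(82999.39741 + 1785.56954) = 291.179 km
  Hollisk: √((-1.173·111.32)² + (-3.210·76.0)²) = √(17050.70810 + 59516.48160) = 276.708 km
  → nearest: Norvane (270.179 km)
S at 46.538°N, 71.204°W:
  Norvane: √((-1.377·111.32)² + (-2.581·76.0)²) = √(23497.10058 + 38477.17634) = 248.946 km
  Marrosk: √((-1.986·111.32)² + (-1.079·76.0)²) = √(48877.03849 + 6724.65602) = 235.800 km
  Hollisk: √((-0.571·111.32)² + (-3.733·76.0)²) = √(4040.34650 + 80490.22926) = 290.741 km
  → nearest: Marrosk (235.800 km)
T at 45.211°N, 71.695°W:
  Norvane: √((-0.050·111.32)² + (-2.090·76.0)²) = √(30.98036 + 25230.14560) = 158.937 km
  Marrosk: √((-0.659·111.32)² + (-0.588·76.0)²) = √(5381.67199 + 1997.01734) = 85.899 km
  Hollisk: √((0.756·111.32)² + (-3.242·76.0)²) = √(7082.55550 + 60709.01766) = 260.368 km
  → nearest: Marrosk (85.899 km)

P→Marrosk; Q→Hollisk; R→Norvane; S→Marrosk; T→Marrosk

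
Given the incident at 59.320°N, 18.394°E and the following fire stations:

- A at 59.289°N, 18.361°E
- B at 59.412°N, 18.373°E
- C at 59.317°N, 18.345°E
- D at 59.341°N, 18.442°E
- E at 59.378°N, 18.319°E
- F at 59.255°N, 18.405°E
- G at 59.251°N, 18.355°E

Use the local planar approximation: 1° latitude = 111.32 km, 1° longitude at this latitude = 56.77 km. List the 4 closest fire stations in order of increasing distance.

Distances from 59.320°N, 18.394°E:
A: 3.927 km
B: 10.311 km
C: 2.802 km
D: 3.590 km
E: 7.734 km
F: 7.263 km
G: 7.994 km
Sorted: C (2.802 km) < D (3.590 km) < A (3.927 km) < F (7.263 km) < E (7.734 km) < G (7.994 km) < …

C, D, A, F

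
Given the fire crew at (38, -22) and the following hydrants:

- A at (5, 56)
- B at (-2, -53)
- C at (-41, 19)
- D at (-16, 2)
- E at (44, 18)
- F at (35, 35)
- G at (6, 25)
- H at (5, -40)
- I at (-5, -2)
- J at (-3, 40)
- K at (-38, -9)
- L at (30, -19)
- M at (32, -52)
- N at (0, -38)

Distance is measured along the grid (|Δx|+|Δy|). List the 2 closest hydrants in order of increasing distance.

Distances from (38, -22):
A: 111
B: 71
C: 120
D: 78
E: 46
F: 60
G: 79
H: 51
I: 63
J: 103
K: 89
L: 11
M: 36
N: 54
Sorted: L (11) < M (36) < E (46) < H (51) < …

L, M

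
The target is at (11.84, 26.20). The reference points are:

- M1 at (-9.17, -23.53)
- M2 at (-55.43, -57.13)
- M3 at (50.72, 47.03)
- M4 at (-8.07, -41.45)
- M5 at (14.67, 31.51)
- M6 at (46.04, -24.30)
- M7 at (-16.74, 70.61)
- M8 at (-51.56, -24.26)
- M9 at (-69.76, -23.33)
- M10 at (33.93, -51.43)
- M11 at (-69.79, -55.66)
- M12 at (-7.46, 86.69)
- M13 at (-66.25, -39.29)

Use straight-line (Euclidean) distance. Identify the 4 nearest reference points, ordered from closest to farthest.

M5, M3, M7, M1

Distances from (11.84, 26.20):
M1: 53.99
M2: 107.09
M3: 44.11
M4: 70.52
M5: 6.02
M6: 60.99
M7: 52.81
M8: 81.03
M9: 95.46
M10: 80.71
M11: 115.61
M12: 63.49
M13: 101.92
Sorted: M5 (6.02) < M3 (44.11) < M7 (52.81) < M1 (53.99) < M6 (60.99) < M12 (63.49) < …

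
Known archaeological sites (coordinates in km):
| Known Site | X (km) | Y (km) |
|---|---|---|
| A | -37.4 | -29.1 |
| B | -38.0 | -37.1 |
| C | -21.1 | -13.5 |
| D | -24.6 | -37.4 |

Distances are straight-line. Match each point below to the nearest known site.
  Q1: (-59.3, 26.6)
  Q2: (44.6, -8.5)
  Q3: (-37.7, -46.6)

Q1 at (-59.3, 26.6):
  A: 59.9 km
  B: 67.2 km
  C: 55.4 km
  D: 72.8 km
  → nearest: C (55.4 km)
Q2 at (44.6, -8.5):
  A: 84.5 km
  B: 87.4 km
  C: 65.9 km
  D: 75.0 km
  → nearest: C (65.9 km)
Q3 at (-37.7, -46.6):
  A: 17.5 km
  B: 9.5 km
  C: 37.0 km
  D: 16.0 km
  → nearest: B (9.5 km)

Q1→C; Q2→C; Q3→B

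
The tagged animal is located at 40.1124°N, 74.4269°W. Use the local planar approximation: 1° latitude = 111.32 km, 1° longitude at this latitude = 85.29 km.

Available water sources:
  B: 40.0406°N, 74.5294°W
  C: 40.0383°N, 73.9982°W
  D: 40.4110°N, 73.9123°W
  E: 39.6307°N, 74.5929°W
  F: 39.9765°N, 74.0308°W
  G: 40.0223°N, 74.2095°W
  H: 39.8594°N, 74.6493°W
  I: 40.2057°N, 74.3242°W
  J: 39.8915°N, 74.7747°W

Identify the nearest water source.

B

Distances from 40.1124°N, 74.4269°W:
B: √((-0.0718·111.32)² + (-0.1025·85.29)²) = √(63.884468 + 76.426498) = 11.8453 km
C: √((-0.0741·111.32)² + (0.4287·85.29)²) = √(68.042899 + 1336.913152) = 37.4827 km
D: √((0.2986·111.32)² + (0.5146·85.29)²) = √(1104.907705 + 1926.352641) = 55.0569 km
E: √((-0.4817·111.32)² + (-0.1660·85.29)²) = √(2875.409399 + 200.452928) = 55.4605 km
F: √((-0.1359·111.32)² + (0.3961·85.29)²) = √(228.868123 + 1141.316021) = 37.0160 km
G: √((-0.0901·111.32)² + (0.2174·85.29)²) = √(100.599536 + 343.807470) = 21.0810 km
H: √((-0.2530·111.32)² + (-0.2224·85.29)²) = √(793.208643 + 359.803841) = 33.9560 km
I: √((0.0933·111.32)² + (0.1027·85.29)²) = √(107.872236 + 76.725039) = 13.5867 km
J: √((-0.2209·111.32)² + (-0.3478·85.29)²) = √(604.697018 + 879.944709) = 38.5310 km
Minimum: B at 11.8453 km.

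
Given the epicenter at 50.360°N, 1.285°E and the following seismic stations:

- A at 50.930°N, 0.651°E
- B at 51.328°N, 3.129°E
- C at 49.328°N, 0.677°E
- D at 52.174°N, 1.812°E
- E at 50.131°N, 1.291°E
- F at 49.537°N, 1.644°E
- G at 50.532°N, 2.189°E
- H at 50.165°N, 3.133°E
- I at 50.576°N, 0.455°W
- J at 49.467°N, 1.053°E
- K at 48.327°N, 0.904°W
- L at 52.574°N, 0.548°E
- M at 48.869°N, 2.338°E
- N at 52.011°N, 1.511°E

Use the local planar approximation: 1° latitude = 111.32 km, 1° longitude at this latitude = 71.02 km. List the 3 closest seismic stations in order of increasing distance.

E, G, A

Distances from 50.360°N, 1.285°E:
A: √((0.570·111.32)² + (-0.634·71.02)²) = √(4026.20707 + 2027.40191) = 77.805 km
B: √((0.968·111.32)² + (1.844·71.02)²) = √(11611.73484 + 17150.75209) = 169.595 km
C: √((-1.032·111.32)² + (-0.608·71.02)²) = √(13197.92907 + 1864.52622) = 122.729 km
D: √((1.814·111.32)² + (0.527·71.02)²) = √(40777.53421 + 1400.82075) = 205.374 km
E: √((-0.229·111.32)² + (0.006·71.02)²) = √(649.85634 + 0.18158) = 25.496 km
F: √((-0.823·111.32)² + (0.359·71.02)²) = √(8393.55742 + 650.05519) = 95.098 km
G: √((0.172·111.32)² + (0.904·71.02)²) = √(366.60914 + 4121.90708) = 66.996 km
H: √((-0.195·111.32)² + (1.848·71.02)²) = √(471.21121 + 17225.23953) = 133.028 km
I: √((0.216·111.32)² + (-1.740·71.02)²) = √(578.16780 + 15270.73120) = 125.892 km
J: √((-0.893·111.32)² + (-0.232·71.02)²) = √(9882.10156 + 271.47967) = 100.765 km
K: √((-2.033·111.32)² + (-2.189·71.02)²) = √(51217.82744 + 24168.67597) = 274.566 km
L: √((2.214·111.32)² + (-0.737·71.02)²) = √(60743.75405 + 2739.65775) = 251.959 km
M: √((-1.491·111.32)² + (1.053·71.02)²) = √(27548.73632 + 5592.65563) = 182.048 km
N: √((1.651·111.32)² + (0.226·71.02)²) = √(33778.51415 + 257.61919) = 184.489 km
Sorted: E (25.496 km) < G (66.996 km) < A (77.805 km) < F (95.098 km) < J (100.765 km) < …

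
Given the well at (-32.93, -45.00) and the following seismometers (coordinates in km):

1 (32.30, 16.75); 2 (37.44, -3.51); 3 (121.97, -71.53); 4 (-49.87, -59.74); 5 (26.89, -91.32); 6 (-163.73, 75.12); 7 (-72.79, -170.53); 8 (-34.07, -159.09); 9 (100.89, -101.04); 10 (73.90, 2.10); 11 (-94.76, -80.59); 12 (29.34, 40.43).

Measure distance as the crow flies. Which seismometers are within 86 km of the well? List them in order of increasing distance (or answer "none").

4, 11, 5, 2

Distances from (-32.93, -45.00):
1: √((65.23)² + (61.75)²) = √(4254.9529 + 3813.0625) = 89.82 km
2: √((70.37)² + (41.49)²) = √(4951.9369 + 1721.4201) = 81.69 km
3: √((154.90)² + (-26.53)²) = √(23994.0100 + 703.8409) = 157.16 km
4: √((-16.94)² + (-14.74)²) = √(286.9636 + 217.2676) = 22.46 km
5: √((59.82)² + (-46.32)²) = √(3578.4324 + 2145.5424) = 75.66 km
6: √((-130.80)² + (120.12)²) = √(17108.6400 + 14428.8144) = 177.59 km
7: √((-39.86)² + (-125.53)²) = √(1588.8196 + 15757.7809) = 131.71 km
8: √((-1.14)² + (-114.09)²) = √(1.2996 + 13016.5281) = 114.10 km
9: √((133.82)² + (-56.04)²) = √(17907.7924 + 3140.4816) = 145.08 km
10: √((106.83)² + (47.10)²) = √(11412.6489 + 2218.4100) = 116.75 km
11: √((-61.83)² + (-35.59)²) = √(3822.9489 + 1266.6481) = 71.34 km
12: √((62.27)² + (85.43)²) = √(3877.5529 + 7298.2849) = 105.72 km
Threshold 86 km: 4 (22.46 km), 11 (71.34 km), 5 (75.66 km), 2 (81.69 km) are within range.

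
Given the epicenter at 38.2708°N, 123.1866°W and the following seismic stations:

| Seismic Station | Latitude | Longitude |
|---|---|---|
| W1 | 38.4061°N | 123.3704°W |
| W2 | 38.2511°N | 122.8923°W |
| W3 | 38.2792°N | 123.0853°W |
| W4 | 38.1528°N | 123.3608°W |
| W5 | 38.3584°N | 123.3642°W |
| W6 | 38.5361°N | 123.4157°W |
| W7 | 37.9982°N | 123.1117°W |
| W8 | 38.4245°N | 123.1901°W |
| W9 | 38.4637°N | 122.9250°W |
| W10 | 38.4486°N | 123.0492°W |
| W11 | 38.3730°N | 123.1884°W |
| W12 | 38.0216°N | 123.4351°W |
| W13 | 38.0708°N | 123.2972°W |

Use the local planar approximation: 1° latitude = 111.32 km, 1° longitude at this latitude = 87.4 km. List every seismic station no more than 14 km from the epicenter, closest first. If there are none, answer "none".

Distances from 38.2708°N, 123.1866°W:
W1: √((0.1353·111.32)² + (-0.1838·87.4)²) = √(226.851674 + 258.055951) = 22.0206 km
W2: √((-0.0197·111.32)² + (0.2943·87.4)²) = √(4.809267 + 661.612024) = 25.8151 km
W3: √((0.0084·111.32)² + (0.1013·87.4)²) = √(0.874390 + 78.386587) = 8.9029 km
W4: √((-0.1180·111.32)² + (-0.1742·87.4)²) = √(172.548191 + 231.803061) = 20.1085 km
W5: √((0.0876·111.32)² + (-0.1776·87.4)²) = √(95.094327 + 240.939935) = 18.3312 km
W6: √((0.2653·111.32)² + (-0.2291·87.4)²) = √(872.209666 + 400.934145) = 35.6811 km
W7: √((-0.2726·111.32)² + (0.0749·87.4)²) = √(920.869520 + 42.853520) = 31.0439 km
W8: √((0.1537·111.32)² + (-0.0035·87.4)²) = √(292.748130 + 0.093575) = 17.1126 km
W9: √((0.1929·111.32)² + (0.2616·87.4)²) = √(461.116699 + 522.755180) = 31.3667 km
W10: √((0.1778·111.32)² + (0.1374·87.4)²) = √(391.750815 + 144.210317) = 23.1508 km
W11: √((0.1022·111.32)² + (-0.0018·87.4)²) = √(129.433945 + 0.024750) = 11.3780 km
W12: √((-0.2492·111.32)² + (-0.2485·87.4)²) = √(769.559974 + 471.710617) = 35.2317 km
W13: √((-0.2000·111.32)² + (-0.1106·87.4)²) = √(495.685696 + 93.440062) = 24.2719 km
Threshold 14 km: W3 (8.9029 km), W11 (11.3780 km) are within range.

W3, W11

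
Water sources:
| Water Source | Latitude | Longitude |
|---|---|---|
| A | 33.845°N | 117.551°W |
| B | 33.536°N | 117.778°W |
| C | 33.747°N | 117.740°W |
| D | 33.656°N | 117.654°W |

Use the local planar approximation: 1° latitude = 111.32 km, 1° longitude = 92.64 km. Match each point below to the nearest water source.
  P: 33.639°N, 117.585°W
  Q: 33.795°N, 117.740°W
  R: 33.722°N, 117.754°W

P→D; Q→C; R→C

P at 33.639°N, 117.585°W:
  A: 23.147 km
  B: 21.240 km
  C: 18.728 km
  D: 6.666 km
  → nearest: D (6.666 km)
Q at 33.795°N, 117.740°W:
  A: 18.372 km
  B: 29.046 km
  C: 5.343 km
  D: 17.404 km
  → nearest: C (5.343 km)
R at 33.722°N, 117.754°W:
  A: 23.262 km
  B: 20.825 km
  C: 3.070 km
  D: 11.824 km
  → nearest: C (3.070 km)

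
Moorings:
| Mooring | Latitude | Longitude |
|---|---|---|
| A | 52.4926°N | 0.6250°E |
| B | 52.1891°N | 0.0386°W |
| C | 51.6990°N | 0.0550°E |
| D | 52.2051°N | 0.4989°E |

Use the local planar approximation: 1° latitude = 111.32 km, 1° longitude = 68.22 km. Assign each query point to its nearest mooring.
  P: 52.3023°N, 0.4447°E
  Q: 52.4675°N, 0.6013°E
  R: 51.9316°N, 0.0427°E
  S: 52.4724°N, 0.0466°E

P at 52.3023°N, 0.4447°E:
  A: 24.4962 km
  B: 35.2968 km
  C: 72.2299 km
  D: 11.4346 km
  → nearest: D (11.4346 km)
Q at 52.4675°N, 0.6013°E:
  A: 3.2282 km
  B: 53.5364 km
  C: 93.3148 km
  D: 30.0341 km
  → nearest: A (3.2282 km)
R at 51.9316°N, 0.0427°E:
  A: 74.0142 km
  B: 29.1965 km
  C: 25.9066 km
  D: 43.5378 km
  → nearest: C (25.9066 km)
S at 52.4724°N, 0.0466°E:
  A: 39.5225 km
  B: 32.0681 km
  C: 86.0968 km
  D: 42.8660 km
  → nearest: B (32.0681 km)

P→D; Q→A; R→C; S→B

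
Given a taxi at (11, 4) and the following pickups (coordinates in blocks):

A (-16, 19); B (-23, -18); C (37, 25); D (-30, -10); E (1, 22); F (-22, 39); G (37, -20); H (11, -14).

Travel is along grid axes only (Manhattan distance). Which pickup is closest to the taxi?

H

Distances from (11, 4):
A: 42 blocks
B: 56 blocks
C: 47 blocks
D: 55 blocks
E: 28 blocks
F: 68 blocks
G: 50 blocks
H: 18 blocks
Minimum: H at 18 blocks.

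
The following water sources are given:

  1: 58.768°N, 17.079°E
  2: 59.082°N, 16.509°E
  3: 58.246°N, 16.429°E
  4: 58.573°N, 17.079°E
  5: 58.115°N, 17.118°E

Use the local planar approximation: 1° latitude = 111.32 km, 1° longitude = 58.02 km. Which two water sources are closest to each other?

1 and 4

Pairwise distances:
1–2: √((0.314·111.32)² + (-0.570·58.02)²) = √(1221.81567 + 1093.71750) = 48.120 km
1–3: √((-0.522·111.32)² + (-0.650·58.02)²) = √(3376.66053 + 1422.27037) = 69.274 km
1–4: √((-0.195·111.32)² + (0.000·58.02)²) = √(471.21121 + 0.00000) = 21.707 km
1–5: √((-0.653·111.32)² + (0.039·58.02)²) = √(5284.12105 + 5.12017) = 72.727 km
2–3: √((-0.836·111.32)² + (-0.080·58.02)²) = √(8660.81875 + 21.54445) = 93.179 km
2–4: √((-0.509·111.32)² + (0.570·58.02)²) = √(3210.56865 + 1093.71750) = 65.607 km
2–5: √((-0.967·111.32)² + (0.609·58.02)²) = √(11587.75604 + 1248.50428) = 113.297 km
3–4: √((0.327·111.32)² + (0.650·58.02)²) = √(1325.07939 + 1422.27037) = 52.415 km
3–5: √((-0.131·111.32)² + (0.689·58.02)²) = √(212.66156 + 1598.06299) = 42.553 km
4–5: √((-0.458·111.32)² + (0.039·58.02)²) = √(2599.42536 + 5.12017) = 51.035 km
Closest pair: 1–4 at 21.707 km.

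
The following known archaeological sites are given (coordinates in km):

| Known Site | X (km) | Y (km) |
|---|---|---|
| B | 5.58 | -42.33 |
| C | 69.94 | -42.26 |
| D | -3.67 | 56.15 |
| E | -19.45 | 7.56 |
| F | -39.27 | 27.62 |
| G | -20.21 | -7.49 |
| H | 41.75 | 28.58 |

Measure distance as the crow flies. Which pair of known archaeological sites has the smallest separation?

E and G

Pairwise distances:
B–C: 64.36 km
B–D: 98.91 km
B–E: 55.82 km
B–F: 83.09 km
B–G: 43.35 km
B–H: 79.60 km
C–D: 122.89 km
C–E: 102.34 km
C–F: 129.65 km
C–G: 96.62 km
C–H: 76.24 km
D–E: 51.09 km
D–F: 45.62 km
D–G: 65.75 km
D–H: 53.13 km
E–F: 28.20 km
E–G: 15.07 km
E–H: 64.71 km
F–G: 39.95 km
F–H: 81.03 km
G–H: 71.69 km
Closest pair: E–G at 15.07 km.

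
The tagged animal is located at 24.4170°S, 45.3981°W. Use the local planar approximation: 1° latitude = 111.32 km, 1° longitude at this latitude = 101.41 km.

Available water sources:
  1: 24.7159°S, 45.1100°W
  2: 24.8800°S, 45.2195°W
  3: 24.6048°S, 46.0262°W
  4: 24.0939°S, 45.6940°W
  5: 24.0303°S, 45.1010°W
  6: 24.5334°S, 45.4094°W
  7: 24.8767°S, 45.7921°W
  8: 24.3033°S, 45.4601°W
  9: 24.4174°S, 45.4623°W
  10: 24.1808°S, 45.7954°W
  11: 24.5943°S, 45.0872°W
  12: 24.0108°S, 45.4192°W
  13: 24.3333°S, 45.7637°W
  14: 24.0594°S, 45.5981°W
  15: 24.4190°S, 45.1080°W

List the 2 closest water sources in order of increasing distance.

9, 6

Distances from 24.4170°S, 45.3981°W:
1: 44.2800 km
2: 54.6308 km
3: 67.0387 km
4: 46.8412 km
5: 52.5436 km
6: 13.0082 km
7: 64.9246 km
8: 14.1327 km
9: 6.5107 km
10: 48.1109 km
11: 37.1966 km
12: 45.2688 km
13: 38.2284 km
14: 44.6771 km
15: 29.4199 km
Sorted: 9 (6.5107 km) < 6 (13.0082 km) < 8 (14.1327 km) < 15 (29.4199 km) < …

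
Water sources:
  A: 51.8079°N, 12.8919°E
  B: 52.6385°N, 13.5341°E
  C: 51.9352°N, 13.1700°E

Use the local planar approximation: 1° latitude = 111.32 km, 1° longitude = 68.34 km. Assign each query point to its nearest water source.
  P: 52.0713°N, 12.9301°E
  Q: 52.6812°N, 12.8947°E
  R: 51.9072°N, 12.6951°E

P at 52.0713°N, 12.9301°E:
  A: √((-0.2634·111.32)² + (-0.0382·68.34)²) = √(859.761387 + 6.815170) = 29.4377 km
  B: √((0.5672·111.32)² + (0.6040·68.34)²) = √(3986.748502 + 1703.820449) = 75.4359 km
  C: √((-0.1361·111.32)² + (0.2399·68.34)²) = √(229.542256 + 268.788352) = 22.3233 km
  → nearest: C (22.3233 km)
Q at 52.6812°N, 12.8947°E:
  A: √((-0.8733·111.32)² + (-0.0028·68.34)²) = √(9450.903215 + 0.036616) = 97.2159 km
  B: √((-0.0427·111.32)² + (0.6394·68.34)²) = √(22.594469 + 1909.392502) = 43.9544 km
  C: √((-0.7460·111.32)² + (0.2753·68.34)²) = √(6896.425520 + 353.966671) = 85.1492 km
  → nearest: B (43.9544 km)
R at 51.9072°N, 12.6951°E:
  A: √((-0.0993·111.32)² + (0.1968·68.34)²) = √(122.192596 + 180.883993) = 17.4091 km
  B: √((0.7313·111.32)² + (0.8390·68.34)²) = √(6627.313914 + 3287.561384) = 99.5735 km
  C: √((0.0280·111.32)² + (0.4749·68.34)²) = √(9.715440 + 1053.305345) = 32.6040 km
  → nearest: A (17.4091 km)

P→C; Q→B; R→A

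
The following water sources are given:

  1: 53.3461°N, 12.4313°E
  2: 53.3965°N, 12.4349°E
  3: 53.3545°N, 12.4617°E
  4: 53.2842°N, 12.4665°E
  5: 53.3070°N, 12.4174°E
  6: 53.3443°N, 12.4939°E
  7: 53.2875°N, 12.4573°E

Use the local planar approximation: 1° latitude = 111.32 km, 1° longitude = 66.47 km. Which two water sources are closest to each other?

4 and 7

Pairwise distances:
4–7: √((0.0033·111.32)² + (-0.0092·66.47)²) = √(0.134950 + 0.373962) = 0.7134 km
1–3: √((0.0084·111.32)² + (0.0304·66.47)²) = √(0.874390 + 4.083180) = 2.2266 km
3–6: √((-0.0102·111.32)² + (0.0322·66.47)²) = √(1.289278 + 4.581030) = 2.4229 km
5–7: √((-0.0195·111.32)² + (0.0399·66.47)²) = √(4.712112 + 7.033916) = 3.4272 km
4–5: √((0.0228·111.32)² + (-0.0491·66.47)²) = √(6.441931 + 10.651588) = 4.1344 km
1–6: √((-0.0018·111.32)² + (0.0626·66.47)²) = √(0.040151 + 17.314104) = 4.1658 km
1–5: √((-0.0391·111.32)² + (-0.0139·66.47)²) = √(18.945231 + 0.853652) = 4.4496 km
2–3: √((-0.0420·111.32)² + (0.0268·66.47)²) = √(21.859739 + 3.173372) = 5.0033 km
1–2: √((0.0504·111.32)² + (0.0036·66.47)²) = √(31.478024 + 0.057261) = 5.6156 km
3–5: √((-0.0475·111.32)² + (-0.0443·66.47)²) = √(27.959771 + 8.670793) = 6.0523 km
5–6: √((0.0373·111.32)² + (0.0765·66.47)²) = √(17.241064 + 25.856767) = 6.5649 km
1–7: √((-0.0586·111.32)² + (0.0260·66.47)²) = √(42.554121 + 2.986744) = 6.7484 km
6–7: √((-0.0568·111.32)² + (-0.0366·66.47)²) = √(39.980025 + 5.918526) = 6.7748 km
4–6: √((0.0601·111.32)² + (0.0274·66.47)²) = √(44.760542 + 3.317054) = 6.9338 km
2–6: √((-0.0522·111.32)² + (0.0590·66.47)²) = √(33.766605 + 15.379966) = 7.0105 km
1–4: √((-0.0619·111.32)² + (0.0352·66.47)²) = √(47.481857 + 5.474402) = 7.2771 km
3–7: √((-0.0670·111.32)² + (-0.0044·66.47)²) = √(55.628327 + 0.085538) = 7.4642 km
3–4: √((-0.0703·111.32)² + (0.0048·66.47)²) = √(61.243083 + 0.101797) = 7.8323 km
2–5: √((-0.0895·111.32)² + (-0.0175·66.47)²) = √(99.264159 + 1.353092) = 10.0308 km
2–7: √((-0.1090·111.32)² + (0.0224·66.47)²) = √(147.231044 + 2.216907) = 12.2249 km
2–4: √((-0.1123·111.32)² + (0.0316·66.47)²) = √(156.280902 + 4.411899) = 12.6765 km
Closest pair: 4–7 at 0.7134 km.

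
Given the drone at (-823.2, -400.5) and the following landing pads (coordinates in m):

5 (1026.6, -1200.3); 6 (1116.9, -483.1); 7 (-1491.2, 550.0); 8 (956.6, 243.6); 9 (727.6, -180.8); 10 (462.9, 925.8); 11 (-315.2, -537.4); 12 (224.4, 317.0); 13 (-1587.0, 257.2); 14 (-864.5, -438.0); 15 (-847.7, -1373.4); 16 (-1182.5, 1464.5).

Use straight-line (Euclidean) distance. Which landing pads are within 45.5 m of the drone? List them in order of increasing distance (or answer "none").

Distances from (-823.2, -400.5):
5: 2015.3 m
6: 1941.9 m
7: 1161.8 m
8: 1892.8 m
9: 1566.3 m
10: 1847.5 m
11: 526.1 m
12: 1269.8 m
13: 1007.9 m
14: 55.8 m
15: 973.2 m
16: 1899.3 m
Threshold 45.5 m: none within range.

none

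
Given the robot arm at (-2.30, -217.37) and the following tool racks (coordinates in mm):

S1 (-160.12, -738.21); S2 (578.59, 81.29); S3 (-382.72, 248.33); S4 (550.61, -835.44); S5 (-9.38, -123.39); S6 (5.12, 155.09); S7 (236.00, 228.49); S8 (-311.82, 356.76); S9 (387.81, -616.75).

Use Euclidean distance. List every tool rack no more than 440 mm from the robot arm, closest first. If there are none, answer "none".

Distances from (-2.30, -217.37):
S1: √((-157.82)² + (-520.84)²) = √(24907.1524 + 271274.3056) = 544.23 mm
S2: √((580.89)² + (298.66)²) = √(337433.1921 + 89197.7956) = 653.17 mm
S3: √((-380.42)² + (465.70)²) = √(144719.3764 + 216876.4900) = 601.33 mm
S4: √((552.91)² + (-618.07)²) = √(305709.4681 + 382010.5249) = 829.29 mm
S5: √((-7.08)² + (93.98)²) = √(50.1264 + 8832.2404) = 94.25 mm
S6: √((7.42)² + (372.46)²) = √(55.0564 + 138726.4516) = 372.53 mm
S7: √((238.30)² + (445.86)²) = √(56786.8900 + 198791.1396) = 505.55 mm
S8: √((-309.52)² + (574.13)²) = √(95802.6304 + 329625.2569) = 652.25 mm
S9: √((390.11)² + (-399.38)²) = √(152185.8121 + 159504.3844) = 558.29 mm
Threshold 440 mm: S5 (94.25 mm), S6 (372.53 mm) are within range.

S5, S6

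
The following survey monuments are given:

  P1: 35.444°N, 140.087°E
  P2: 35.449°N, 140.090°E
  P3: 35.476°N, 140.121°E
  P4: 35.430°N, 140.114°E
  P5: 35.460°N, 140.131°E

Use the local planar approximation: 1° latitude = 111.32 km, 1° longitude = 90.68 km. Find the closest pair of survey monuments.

P1 and P2

Pairwise distances:
P1–P2: 0.620 km
P1–P3: 4.711 km
P1–P4: 2.902 km
P1–P5: 4.369 km
P2–P3: 4.115 km
P2–P4: 3.035 km
P2–P5: 3.914 km
P3–P4: 5.160 km
P3–P5: 1.999 km
P4–P5: 3.678 km
Closest pair: P1–P2 at 0.620 km.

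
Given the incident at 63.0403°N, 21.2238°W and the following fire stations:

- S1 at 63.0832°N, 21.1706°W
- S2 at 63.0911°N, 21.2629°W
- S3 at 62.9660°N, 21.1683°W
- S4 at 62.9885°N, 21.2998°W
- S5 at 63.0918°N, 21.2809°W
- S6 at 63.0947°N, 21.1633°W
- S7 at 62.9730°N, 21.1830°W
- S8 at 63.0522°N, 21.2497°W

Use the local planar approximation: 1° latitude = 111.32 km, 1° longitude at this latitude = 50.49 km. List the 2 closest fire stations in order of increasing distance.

S8, S1

Distances from 63.0403°N, 21.2238°W:
S1: 5.4792 km
S2: 5.9897 km
S3: 8.7329 km
S4: 6.9264 km
S5: 6.4171 km
S6: 6.7826 km
S7: 7.7699 km
S8: 1.8614 km
Sorted: S8 (1.8614 km) < S1 (5.4792 km) < S2 (5.9897 km) < S5 (6.4171 km) < …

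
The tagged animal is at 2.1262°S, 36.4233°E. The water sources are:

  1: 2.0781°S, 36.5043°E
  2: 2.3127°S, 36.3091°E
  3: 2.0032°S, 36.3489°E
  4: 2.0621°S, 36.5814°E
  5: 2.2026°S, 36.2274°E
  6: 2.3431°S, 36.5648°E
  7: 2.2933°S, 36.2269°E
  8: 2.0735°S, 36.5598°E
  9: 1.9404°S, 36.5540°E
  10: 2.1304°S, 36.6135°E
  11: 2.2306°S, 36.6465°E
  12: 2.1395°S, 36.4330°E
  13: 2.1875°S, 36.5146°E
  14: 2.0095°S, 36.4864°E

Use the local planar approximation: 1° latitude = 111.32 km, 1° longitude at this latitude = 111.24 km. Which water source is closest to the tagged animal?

12

Distances from 2.1262°S, 36.4233°E:
1: √((0.0481·111.32)² + (0.0810·111.24)²) = √(28.670585 + 81.188029) = 10.4813 km
2: √((-0.1865·111.32)² + (-0.1142·111.24)²) = √(431.026595 + 161.381656) = 24.3394 km
3: √((0.1230·111.32)² + (-0.0744·111.24)²) = √(187.480722 + 68.496413) = 15.9993 km
4: √((0.0641·111.32)² + (0.1581·111.24)²) = √(50.916959 + 309.304117) = 18.9795 km
5: √((-0.0764·111.32)² + (-0.1959·111.24)²) = √(72.332440 + 474.887603) = 23.3927 km
6: √((-0.2169·111.32)² + (0.1415·111.24)²) = √(582.995898 + 247.762081) = 28.8229 km
7: √((-0.1671·111.32)² + (-0.1964·111.24)²) = √(346.018481 + 477.314829) = 28.6938 km
8: √((0.0527·111.32)² + (0.1365·111.24)²) = √(34.416573 + 230.561752) = 16.2782 km
9: √((0.1858·111.32)² + (0.1307·111.24)²) = √(427.797079 + 211.384498) = 25.2820 km
10: √((-0.0042·111.32)² + (0.1902·111.24)²) = √(0.218597 + 447.654532) = 21.1630 km
11: √((-0.1044·111.32)² + (0.2232·111.24)²) = √(135.066421 + 616.467720) = 27.4141 km
12: √((-0.0133·111.32)² + (0.0097·111.24)²) = √(2.192046 + 1.164301) = 1.8320 km
13: √((-0.0613·111.32)² + (0.0913·111.24)²) = √(46.565830 + 103.148642) = 12.2358 km
14: √((0.1167·111.32)² + (0.0631·111.24)²) = √(168.767224 + 49.269786) = 14.7661 km
Minimum: 12 at 1.8320 km.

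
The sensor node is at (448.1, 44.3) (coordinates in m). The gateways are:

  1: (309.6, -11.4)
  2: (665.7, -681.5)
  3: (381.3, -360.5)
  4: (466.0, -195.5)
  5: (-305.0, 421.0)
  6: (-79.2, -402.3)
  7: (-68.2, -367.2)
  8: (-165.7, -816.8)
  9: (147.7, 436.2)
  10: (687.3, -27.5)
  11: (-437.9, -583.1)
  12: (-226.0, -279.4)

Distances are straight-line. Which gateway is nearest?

Distances from (448.1, 44.3):
1: √((-138.5)² + (-55.7)²) = √(19182.250 + 3102.490) = 149.3 m
2: √((217.6)² + (-725.8)²) = √(47349.760 + 526785.640) = 757.7 m
3: √((-66.8)² + (-404.8)²) = √(4462.240 + 163863.040) = 410.3 m
4: √((17.9)² + (-239.8)²) = √(320.410 + 57504.040) = 240.5 m
5: √((-753.1)² + (376.7)²) = √(567159.610 + 141902.890) = 842.1 m
6: √((-527.3)² + (-446.6)²) = √(278045.290 + 199451.560) = 691.0 m
7: √((-516.3)² + (-411.5)²) = √(266565.690 + 169332.250) = 660.2 m
8: √((-613.8)² + (-861.1)²) = √(376750.440 + 741493.210) = 1057.5 m
9: √((-300.4)² + (391.9)²) = √(90240.160 + 153585.610) = 493.8 m
10: √((239.2)² + (-71.8)²) = √(57216.640 + 5155.240) = 249.7 m
11: √((-886.0)² + (-627.4)²) = √(784996.000 + 393630.760) = 1085.6 m
12: √((-674.1)² + (-323.7)²) = √(454410.810 + 104781.690) = 747.8 m
Minimum: 1 at 149.3 m.

1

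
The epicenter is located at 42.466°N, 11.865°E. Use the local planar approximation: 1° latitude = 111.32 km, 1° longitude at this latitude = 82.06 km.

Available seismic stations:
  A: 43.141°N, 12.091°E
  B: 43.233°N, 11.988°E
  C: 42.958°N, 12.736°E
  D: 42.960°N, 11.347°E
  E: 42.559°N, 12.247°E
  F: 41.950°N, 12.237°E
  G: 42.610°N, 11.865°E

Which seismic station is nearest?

G

Distances from 42.466°N, 11.865°E:
A: √((0.675·111.32)² + (0.226·82.06)²) = √(5646.16988 + 343.93780) = 77.396 km
B: √((0.767·111.32)² + (0.123·82.06)²) = √(7290.16106 + 101.87632) = 85.977 km
C: √((0.492·111.32)² + (0.871·82.06)²) = √(2999.69156 + 5108.56984) = 90.046 km
D: √((0.494·111.32)² + (-0.518·82.06)²) = √(3024.12886 + 1806.85185) = 69.505 km
E: √((0.093·111.32)² + (0.382·82.06)²) = √(107.17964 + 982.62939) = 33.012 km
F: √((-0.516·111.32)² + (0.372·82.06)²) = √(3299.48227 + 931.85621) = 65.049 km
G: √((0.144·111.32)² + (0.000·82.06)²) = √(256.96346 + 0.00000) = 16.030 km
Minimum: G at 16.030 km.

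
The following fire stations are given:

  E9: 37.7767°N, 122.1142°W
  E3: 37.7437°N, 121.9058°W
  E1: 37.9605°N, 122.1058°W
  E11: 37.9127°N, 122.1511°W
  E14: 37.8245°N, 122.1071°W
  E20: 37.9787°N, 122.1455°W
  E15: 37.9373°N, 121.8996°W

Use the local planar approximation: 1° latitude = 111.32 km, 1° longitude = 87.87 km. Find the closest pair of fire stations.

E1 and E20

Pairwise distances:
E1–E20: 4.0341 km
E9–E14: 5.3575 km
E1–E11: 6.6452 km
E11–E20: 7.3636 km
E11–E14: 10.5522 km
E1–E14: 15.1400 km
E9–E11: 15.4828 km
E14–E20: 17.4940 km
E1–E15: 18.3019 km
E9–E3: 18.6769 km
E3–E14: 19.8438 km
E9–E1: 20.4739 km
E3–E15: 21.5584 km
E20–E15: 22.0933 km
E14–E15: 22.1386 km
E11–E15: 22.2683 km
E9–E20: 22.6542 km
E9–E15: 25.9847 km
E3–E11: 28.6099 km
E3–E1: 29.8547 km
E3–E20: 33.5854 km
Closest pair: E1–E20 at 4.0341 km.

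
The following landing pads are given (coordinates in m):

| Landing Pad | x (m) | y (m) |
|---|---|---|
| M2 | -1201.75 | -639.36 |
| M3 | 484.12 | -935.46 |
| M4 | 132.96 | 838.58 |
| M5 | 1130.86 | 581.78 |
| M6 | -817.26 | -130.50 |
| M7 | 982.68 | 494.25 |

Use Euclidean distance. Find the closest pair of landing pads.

Pairwise distances:
M2–M3: 1711.68 m
M2–M4: 1991.42 m
M2–M5: 2632.92 m
M2–M6: 637.79 m
M2–M7: 2461.06 m
M3–M4: 1808.46 m
M3–M5: 1649.33 m
M3–M6: 1530.21 m
M3–M7: 1514.14 m
M4–M5: 1030.41 m
M4–M6: 1357.22 m
M4–M7: 916.84 m
M5–M6: 2074.25 m
M5–M7: 172.10 m
M6–M7: 1905.28 m
Closest pair: M5–M7 at 172.10 m.

M5 and M7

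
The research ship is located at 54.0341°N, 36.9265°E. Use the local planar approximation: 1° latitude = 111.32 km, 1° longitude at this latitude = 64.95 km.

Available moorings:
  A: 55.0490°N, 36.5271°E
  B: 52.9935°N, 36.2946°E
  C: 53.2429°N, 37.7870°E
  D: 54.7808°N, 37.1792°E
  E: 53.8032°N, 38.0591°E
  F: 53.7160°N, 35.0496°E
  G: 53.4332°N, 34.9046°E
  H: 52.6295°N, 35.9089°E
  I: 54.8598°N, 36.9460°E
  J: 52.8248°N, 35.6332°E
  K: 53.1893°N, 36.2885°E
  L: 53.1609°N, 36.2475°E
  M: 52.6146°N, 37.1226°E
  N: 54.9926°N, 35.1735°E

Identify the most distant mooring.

Distances from 54.0341°N, 36.9265°E:
A: 115.9186 km
B: 122.8953 km
C: 104.3124 km
D: 84.7275 km
E: 77.9237 km
F: 126.9436 km
G: 147.3775 km
H: 169.7550 km
I: 91.9256 km
J: 158.6768 km
K: 102.7678 km
L: 106.7410 km
M: 158.5312 km
N: 156.0398 km
Maximum: H at 169.7550 km.

H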